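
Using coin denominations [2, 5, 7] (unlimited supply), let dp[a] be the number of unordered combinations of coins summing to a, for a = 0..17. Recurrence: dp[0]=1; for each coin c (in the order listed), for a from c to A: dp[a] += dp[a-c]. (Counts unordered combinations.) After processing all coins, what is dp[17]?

4

after  coin     0     1     2     3     4     5     6     7     8     9    10    11    12    13    14    15    16    17
          2     1     0     1     0     1     0     1     0     1     0     1     0     1     0     1     0     1     0
          5     1     0     1     0     1     1     1     1     1     1     2     1     2     1     2     2     2     2
          7     1     0     1     0     1     1     1     2     1     2     2     2     3     2     4     3     4     4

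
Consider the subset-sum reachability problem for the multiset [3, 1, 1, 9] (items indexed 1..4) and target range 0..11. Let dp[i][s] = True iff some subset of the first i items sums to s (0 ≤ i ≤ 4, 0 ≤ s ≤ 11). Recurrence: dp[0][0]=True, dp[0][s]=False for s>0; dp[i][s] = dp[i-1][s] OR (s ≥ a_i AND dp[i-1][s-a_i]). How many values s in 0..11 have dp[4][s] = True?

9

i\s   0   1   2   3   4   5   6   7   8   9  10  11
  0   T   F   F   F   F   F   F   F   F   F   F   F
  1   T   F   F   T   F   F   F   F   F   F   F   F
  2   T   T   F   T   T   F   F   F   F   F   F   F
  3   T   T   T   T   T   T   F   F   F   F   F   F
  4   T   T   T   T   T   T   F   F   F   T   T   T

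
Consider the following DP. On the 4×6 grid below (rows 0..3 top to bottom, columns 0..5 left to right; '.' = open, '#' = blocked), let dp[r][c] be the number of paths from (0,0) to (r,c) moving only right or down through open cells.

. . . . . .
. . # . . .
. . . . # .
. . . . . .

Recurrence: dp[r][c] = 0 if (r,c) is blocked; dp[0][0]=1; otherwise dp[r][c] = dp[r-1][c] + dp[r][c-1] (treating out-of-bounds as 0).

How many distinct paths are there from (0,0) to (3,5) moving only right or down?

14

r\c   0   1   2   3   4   5
  0   1   1   1   1   1   1
  1   1   2   0   1   2   3
  2   1   3   3   4   0   3
  3   1   4   7  11  11  14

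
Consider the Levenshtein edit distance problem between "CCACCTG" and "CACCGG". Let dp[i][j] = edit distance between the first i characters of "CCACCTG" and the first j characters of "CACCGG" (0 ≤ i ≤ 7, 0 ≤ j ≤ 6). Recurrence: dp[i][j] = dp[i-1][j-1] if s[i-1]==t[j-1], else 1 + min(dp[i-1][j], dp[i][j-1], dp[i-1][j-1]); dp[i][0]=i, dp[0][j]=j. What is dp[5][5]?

2

   ''  C  A  C  C  G  G
''  0  1  2  3  4  5  6
 C  1  0  1  2  3  4  5
 C  2  1  1  1  2  3  4
 A  3  2  1  2  2  3  4
 C  4  3  2  1  2  3  4
 C  5  4  3  2  1  2  3
 T  6  5  4  3  2  2  3
 G  7  6  5  4  3  2  2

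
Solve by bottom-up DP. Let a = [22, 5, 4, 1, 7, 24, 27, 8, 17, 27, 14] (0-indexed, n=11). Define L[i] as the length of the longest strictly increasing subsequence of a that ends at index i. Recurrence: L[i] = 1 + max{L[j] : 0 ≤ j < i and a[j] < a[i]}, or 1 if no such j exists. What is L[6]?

   i    0    1    2    3    4    5    6    7    8    9   10
a[i]   22    5    4    1    7   24   27    8   17   27   14
L[i]    1    1    1    1    2    3    4    3    4    5    4

4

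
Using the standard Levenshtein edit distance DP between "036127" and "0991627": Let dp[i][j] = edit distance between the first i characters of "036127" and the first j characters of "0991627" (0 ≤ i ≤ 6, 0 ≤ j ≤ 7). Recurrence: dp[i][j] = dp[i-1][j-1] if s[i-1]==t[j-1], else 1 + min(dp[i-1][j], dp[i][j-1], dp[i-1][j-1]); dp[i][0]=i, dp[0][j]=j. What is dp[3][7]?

5

   ''  0  9  9  1  6  2  7
''  0  1  2  3  4  5  6  7
 0  1  0  1  2  3  4  5  6
 3  2  1  1  2  3  4  5  6
 6  3  2  2  2  3  3  4  5
 1  4  3  3  3  2  3  4  5
 2  5  4  4  4  3  3  3  4
 7  6  5  5  5  4  4  4  3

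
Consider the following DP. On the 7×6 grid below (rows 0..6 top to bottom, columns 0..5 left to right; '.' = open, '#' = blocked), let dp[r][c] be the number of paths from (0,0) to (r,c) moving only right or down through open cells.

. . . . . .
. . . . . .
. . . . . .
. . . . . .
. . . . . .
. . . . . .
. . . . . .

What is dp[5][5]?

r\c   0   1   2   3   4   5
  0   1   1   1   1   1   1
  1   1   2   3   4   5   6
  2   1   3   6  10  15  21
  3   1   4  10  20  35  56
  4   1   5  15  35  70 126
  5   1   6  21  56 126 252
  6   1   7  28  84 210 462

252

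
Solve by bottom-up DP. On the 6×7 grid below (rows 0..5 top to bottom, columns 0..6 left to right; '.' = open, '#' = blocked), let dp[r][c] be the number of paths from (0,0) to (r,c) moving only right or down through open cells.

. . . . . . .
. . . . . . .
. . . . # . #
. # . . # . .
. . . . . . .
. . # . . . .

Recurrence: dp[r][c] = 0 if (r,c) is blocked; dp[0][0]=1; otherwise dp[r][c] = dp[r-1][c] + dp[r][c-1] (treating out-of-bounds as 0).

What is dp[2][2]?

6

r\c   0   1   2   3   4   5   6
  0   1   1   1   1   1   1   1
  1   1   2   3   4   5   6   7
  2   1   3   6  10   0   6   0
  3   1   0   6  16   0   6   6
  4   1   1   7  23  23  29  35
  5   1   2   0  23  46  75 110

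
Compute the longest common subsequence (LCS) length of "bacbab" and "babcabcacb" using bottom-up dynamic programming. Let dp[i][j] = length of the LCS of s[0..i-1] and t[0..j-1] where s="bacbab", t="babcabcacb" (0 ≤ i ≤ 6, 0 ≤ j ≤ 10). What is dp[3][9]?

3

   ''  b  a  b  c  a  b  c  a  c  b
''  0  0  0  0  0  0  0  0  0  0  0
 b  0  1  1  1  1  1  1  1  1  1  1
 a  0  1  2  2  2  2  2  2  2  2  2
 c  0  1  2  2  3  3  3  3  3  3  3
 b  0  1  2  3  3  3  4  4  4  4  4
 a  0  1  2  3  3  4  4  4  5  5  5
 b  0  1  2  3  3  4  5  5  5  5  6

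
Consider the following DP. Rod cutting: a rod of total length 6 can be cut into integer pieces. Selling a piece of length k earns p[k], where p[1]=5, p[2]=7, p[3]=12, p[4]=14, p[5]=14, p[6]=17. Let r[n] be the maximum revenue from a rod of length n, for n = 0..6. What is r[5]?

25

   n    0    1    2    3    4    5    6
r[n]    0    5   10   15   20   25   30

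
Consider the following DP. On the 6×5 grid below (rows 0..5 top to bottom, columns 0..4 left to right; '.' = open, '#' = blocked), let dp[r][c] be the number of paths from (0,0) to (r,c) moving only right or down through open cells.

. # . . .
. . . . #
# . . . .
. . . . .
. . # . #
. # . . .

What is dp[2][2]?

2

r\c   0   1   2   3   4
  0   1   0   0   0   0
  1   1   1   1   1   0
  2   0   1   2   3   3
  3   0   1   3   6   9
  4   0   1   0   6   0
  5   0   0   0   6   6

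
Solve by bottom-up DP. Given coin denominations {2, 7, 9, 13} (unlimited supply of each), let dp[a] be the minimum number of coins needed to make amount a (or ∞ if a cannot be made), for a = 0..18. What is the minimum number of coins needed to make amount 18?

 a  0  1  2  3  4  5  6  7  8  9 10 11 12 13 14 15 16 17 18
dp  0  -  1  -  2  -  3  1  4  1  5  2  6  1  2  2  2  3  2
(- denotes ∞ / unreachable)

2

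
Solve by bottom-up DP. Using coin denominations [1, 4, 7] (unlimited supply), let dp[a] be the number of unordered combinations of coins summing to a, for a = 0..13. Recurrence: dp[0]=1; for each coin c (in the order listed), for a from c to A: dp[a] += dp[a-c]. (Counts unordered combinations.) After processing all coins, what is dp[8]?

4

after  coin     0     1     2     3     4     5     6     7     8     9    10    11    12    13
          1     1     1     1     1     1     1     1     1     1     1     1     1     1     1
          4     1     1     1     1     2     2     2     2     3     3     3     3     4     4
          7     1     1     1     1     2     2     2     3     4     4     4     5     6     6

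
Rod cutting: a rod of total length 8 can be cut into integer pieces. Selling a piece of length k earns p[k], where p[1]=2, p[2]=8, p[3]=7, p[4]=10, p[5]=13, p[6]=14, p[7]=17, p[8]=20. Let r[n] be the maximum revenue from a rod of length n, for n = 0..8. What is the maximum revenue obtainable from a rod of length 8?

32

   n    0    1    2    3    4    5    6    7    8
r[n]    0    2    8   10   16   18   24   26   32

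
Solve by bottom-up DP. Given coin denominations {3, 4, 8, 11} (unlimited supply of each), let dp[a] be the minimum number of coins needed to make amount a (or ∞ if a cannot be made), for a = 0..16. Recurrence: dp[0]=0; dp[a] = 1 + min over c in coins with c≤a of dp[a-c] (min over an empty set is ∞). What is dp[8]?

 a  0  1  2  3  4  5  6  7  8  9 10 11 12 13 14 15 16
dp  0  -  -  1  1  -  2  2  1  3  3  1  2  4  2  2  2
(- denotes ∞ / unreachable)

1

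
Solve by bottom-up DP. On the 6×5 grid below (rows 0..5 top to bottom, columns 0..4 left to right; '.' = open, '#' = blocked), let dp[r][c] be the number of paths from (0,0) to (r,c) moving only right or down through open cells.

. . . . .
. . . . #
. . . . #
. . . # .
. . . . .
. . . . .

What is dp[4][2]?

15

r\c   0   1   2   3   4
  0   1   1   1   1   1
  1   1   2   3   4   0
  2   1   3   6  10   0
  3   1   4  10   0   0
  4   1   5  15  15  15
  5   1   6  21  36  51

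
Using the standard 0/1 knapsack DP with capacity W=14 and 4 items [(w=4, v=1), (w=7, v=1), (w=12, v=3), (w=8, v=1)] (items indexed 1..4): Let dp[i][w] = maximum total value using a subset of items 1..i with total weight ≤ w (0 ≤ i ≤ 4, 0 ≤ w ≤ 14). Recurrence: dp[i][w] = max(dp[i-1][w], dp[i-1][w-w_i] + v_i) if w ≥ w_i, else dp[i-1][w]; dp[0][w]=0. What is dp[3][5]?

i\w   0   1   2   3   4   5   6   7   8   9  10  11  12  13  14
  0   0   0   0   0   0   0   0   0   0   0   0   0   0   0   0
  1   0   0   0   0   1   1   1   1   1   1   1   1   1   1   1
  2   0   0   0   0   1   1   1   1   1   1   1   2   2   2   2
  3   0   0   0   0   1   1   1   1   1   1   1   2   3   3   3
  4   0   0   0   0   1   1   1   1   1   1   1   2   3   3   3

1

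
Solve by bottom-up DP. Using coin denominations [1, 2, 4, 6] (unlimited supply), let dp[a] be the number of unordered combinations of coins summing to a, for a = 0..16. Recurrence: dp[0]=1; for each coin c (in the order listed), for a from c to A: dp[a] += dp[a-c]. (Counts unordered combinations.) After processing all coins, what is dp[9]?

11

after  coin     0     1     2     3     4     5     6     7     8     9    10    11    12    13    14    15    16
          1     1     1     1     1     1     1     1     1     1     1     1     1     1     1     1     1     1
          2     1     1     2     2     3     3     4     4     5     5     6     6     7     7     8     8     9
          4     1     1     2     2     4     4     6     6     9     9    12    12    16    16    20    20    25
          6     1     1     2     2     4     4     7     7    11    11    16    16    23    23    31    31    41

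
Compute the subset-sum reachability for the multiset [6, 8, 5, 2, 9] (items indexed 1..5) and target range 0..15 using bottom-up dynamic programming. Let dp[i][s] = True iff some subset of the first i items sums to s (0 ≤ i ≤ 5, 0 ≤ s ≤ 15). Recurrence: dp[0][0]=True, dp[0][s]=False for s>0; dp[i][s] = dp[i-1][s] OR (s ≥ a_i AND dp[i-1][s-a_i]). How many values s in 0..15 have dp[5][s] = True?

i\s   0   1   2   3   4   5   6   7   8   9  10  11  12  13  14  15
  0   T   F   F   F   F   F   F   F   F   F   F   F   F   F   F   F
  1   T   F   F   F   F   F   T   F   F   F   F   F   F   F   F   F
  2   T   F   F   F   F   F   T   F   T   F   F   F   F   F   T   F
  3   T   F   F   F   F   T   T   F   T   F   F   T   F   T   T   F
  4   T   F   T   F   F   T   T   T   T   F   T   T   F   T   T   T
  5   T   F   T   F   F   T   T   T   T   T   T   T   F   T   T   T

12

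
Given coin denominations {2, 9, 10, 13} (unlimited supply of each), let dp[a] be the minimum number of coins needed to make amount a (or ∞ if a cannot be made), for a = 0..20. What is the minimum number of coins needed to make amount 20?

 a  0  1  2  3  4  5  6  7  8  9 10 11 12 13 14 15 16 17 18 19 20
dp  0  -  1  -  2  -  3  -  4  1  1  2  2  1  3  2  4  3  2  2  2
(- denotes ∞ / unreachable)

2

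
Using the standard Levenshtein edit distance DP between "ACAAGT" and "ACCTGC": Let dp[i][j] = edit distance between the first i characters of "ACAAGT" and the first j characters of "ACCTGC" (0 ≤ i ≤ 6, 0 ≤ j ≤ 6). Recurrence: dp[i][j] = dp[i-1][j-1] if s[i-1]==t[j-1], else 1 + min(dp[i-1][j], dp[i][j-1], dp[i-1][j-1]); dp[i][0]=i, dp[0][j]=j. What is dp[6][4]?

   ''  A  C  C  T  G  C
''  0  1  2  3  4  5  6
 A  1  0  1  2  3  4  5
 C  2  1  0  1  2  3  4
 A  3  2  1  1  2  3  4
 A  4  3  2  2  2  3  4
 G  5  4  3  3  3  2  3
 T  6  5  4  4  3  3  3

3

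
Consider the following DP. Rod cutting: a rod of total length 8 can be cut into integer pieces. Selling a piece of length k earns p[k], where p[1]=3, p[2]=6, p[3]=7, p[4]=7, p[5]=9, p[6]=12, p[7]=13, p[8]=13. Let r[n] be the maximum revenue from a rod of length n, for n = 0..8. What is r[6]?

   n    0    1    2    3    4    5    6    7    8
r[n]    0    3    6    9   12   15   18   21   24

18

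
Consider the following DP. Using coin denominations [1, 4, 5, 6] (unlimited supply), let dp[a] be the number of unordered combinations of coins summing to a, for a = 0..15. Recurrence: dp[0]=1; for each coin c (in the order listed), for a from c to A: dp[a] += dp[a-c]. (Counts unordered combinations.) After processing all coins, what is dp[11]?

9

after  coin     0     1     2     3     4     5     6     7     8     9    10    11    12    13    14    15
          1     1     1     1     1     1     1     1     1     1     1     1     1     1     1     1     1
          4     1     1     1     1     2     2     2     2     3     3     3     3     4     4     4     4
          5     1     1     1     1     2     3     3     3     4     5     6     6     7     8     9    10
          6     1     1     1     1     2     3     4     4     5     6     8     9    11    12    14    16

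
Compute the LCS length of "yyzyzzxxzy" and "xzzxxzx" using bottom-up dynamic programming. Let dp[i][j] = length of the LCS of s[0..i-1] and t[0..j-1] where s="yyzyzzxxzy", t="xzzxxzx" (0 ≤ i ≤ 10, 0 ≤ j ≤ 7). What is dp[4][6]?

1

   ''  x  z  z  x  x  z  x
''  0  0  0  0  0  0  0  0
 y  0  0  0  0  0  0  0  0
 y  0  0  0  0  0  0  0  0
 z  0  0  1  1  1  1  1  1
 y  0  0  1  1  1  1  1  1
 z  0  0  1  2  2  2  2  2
 z  0  0  1  2  2  2  3  3
 x  0  1  1  2  3  3  3  4
 x  0  1  1  2  3  4  4  4
 z  0  1  2  2  3  4  5  5
 y  0  1  2  2  3  4  5  5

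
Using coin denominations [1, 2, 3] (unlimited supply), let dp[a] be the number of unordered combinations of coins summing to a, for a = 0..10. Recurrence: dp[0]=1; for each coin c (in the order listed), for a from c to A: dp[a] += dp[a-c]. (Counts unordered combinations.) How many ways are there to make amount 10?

after  coin     0     1     2     3     4     5     6     7     8     9    10
          1     1     1     1     1     1     1     1     1     1     1     1
          2     1     1     2     2     3     3     4     4     5     5     6
          3     1     1     2     3     4     5     7     8    10    12    14

14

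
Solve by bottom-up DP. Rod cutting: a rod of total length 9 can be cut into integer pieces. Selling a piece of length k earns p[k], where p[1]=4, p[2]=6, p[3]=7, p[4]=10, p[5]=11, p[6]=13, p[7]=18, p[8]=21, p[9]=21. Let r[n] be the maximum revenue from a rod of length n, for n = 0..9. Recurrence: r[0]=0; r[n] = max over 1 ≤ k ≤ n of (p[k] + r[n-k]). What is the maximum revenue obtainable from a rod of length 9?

36

   n    0    1    2    3    4    5    6    7    8    9
r[n]    0    4    8   12   16   20   24   28   32   36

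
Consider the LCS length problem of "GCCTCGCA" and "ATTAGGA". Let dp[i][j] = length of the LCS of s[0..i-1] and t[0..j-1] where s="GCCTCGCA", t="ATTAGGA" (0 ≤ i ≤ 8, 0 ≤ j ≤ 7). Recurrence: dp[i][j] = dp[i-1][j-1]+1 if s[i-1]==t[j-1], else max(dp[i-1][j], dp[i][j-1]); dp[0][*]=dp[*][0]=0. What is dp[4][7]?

1

   ''  A  T  T  A  G  G  A
''  0  0  0  0  0  0  0  0
 G  0  0  0  0  0  1  1  1
 C  0  0  0  0  0  1  1  1
 C  0  0  0  0  0  1  1  1
 T  0  0  1  1  1  1  1  1
 C  0  0  1  1  1  1  1  1
 G  0  0  1  1  1  2  2  2
 C  0  0  1  1  1  2  2  2
 A  0  1  1  1  2  2  2  3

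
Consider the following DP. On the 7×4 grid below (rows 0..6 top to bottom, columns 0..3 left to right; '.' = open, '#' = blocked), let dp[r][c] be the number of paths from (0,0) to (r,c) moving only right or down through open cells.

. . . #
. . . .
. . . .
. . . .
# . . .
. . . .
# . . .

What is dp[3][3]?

19

r\c   0   1   2   3
  0   1   1   1   0
  1   1   2   3   3
  2   1   3   6   9
  3   1   4  10  19
  4   0   4  14  33
  5   0   4  18  51
  6   0   4  22  73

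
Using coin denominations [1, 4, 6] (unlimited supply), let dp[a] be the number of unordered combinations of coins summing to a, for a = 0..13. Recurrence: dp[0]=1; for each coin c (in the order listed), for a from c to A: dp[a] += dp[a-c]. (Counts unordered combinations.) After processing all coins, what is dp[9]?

after  coin     0     1     2     3     4     5     6     7     8     9    10    11    12    13
          1     1     1     1     1     1     1     1     1     1     1     1     1     1     1
          4     1     1     1     1     2     2     2     2     3     3     3     3     4     4
          6     1     1     1     1     2     2     3     3     4     4     5     5     7     7

4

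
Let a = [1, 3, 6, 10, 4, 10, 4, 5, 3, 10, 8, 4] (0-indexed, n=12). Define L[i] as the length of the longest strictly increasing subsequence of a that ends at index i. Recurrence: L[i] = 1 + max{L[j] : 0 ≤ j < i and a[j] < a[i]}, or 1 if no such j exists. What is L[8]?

2

   i    0    1    2    3    4    5    6    7    8    9   10   11
a[i]    1    3    6   10    4   10    4    5    3   10    8    4
L[i]    1    2    3    4    3    4    3    4    2    5    5    3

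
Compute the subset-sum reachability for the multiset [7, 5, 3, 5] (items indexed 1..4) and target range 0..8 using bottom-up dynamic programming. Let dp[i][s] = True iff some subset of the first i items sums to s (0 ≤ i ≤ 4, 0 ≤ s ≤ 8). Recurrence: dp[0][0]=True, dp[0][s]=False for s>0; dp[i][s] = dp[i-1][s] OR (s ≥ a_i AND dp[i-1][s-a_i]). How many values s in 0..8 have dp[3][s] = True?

5

i\s   0   1   2   3   4   5   6   7   8
  0   T   F   F   F   F   F   F   F   F
  1   T   F   F   F   F   F   F   T   F
  2   T   F   F   F   F   T   F   T   F
  3   T   F   F   T   F   T   F   T   T
  4   T   F   F   T   F   T   F   T   T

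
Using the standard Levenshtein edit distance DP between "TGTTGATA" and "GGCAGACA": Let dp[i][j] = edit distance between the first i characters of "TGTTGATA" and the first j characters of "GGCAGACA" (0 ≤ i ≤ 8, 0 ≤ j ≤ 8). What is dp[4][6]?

5

   ''  G  G  C  A  G  A  C  A
''  0  1  2  3  4  5  6  7  8
 T  1  1  2  3  4  5  6  7  8
 G  2  1  1  2  3  4  5  6  7
 T  3  2  2  2  3  4  5  6  7
 T  4  3  3  3  3  4  5  6  7
 G  5  4  3  4  4  3  4  5  6
 A  6  5  4  4  4  4  3  4  5
 T  7  6  5  5  5  5  4  4  5
 A  8  7  6  6  5  6  5  5  4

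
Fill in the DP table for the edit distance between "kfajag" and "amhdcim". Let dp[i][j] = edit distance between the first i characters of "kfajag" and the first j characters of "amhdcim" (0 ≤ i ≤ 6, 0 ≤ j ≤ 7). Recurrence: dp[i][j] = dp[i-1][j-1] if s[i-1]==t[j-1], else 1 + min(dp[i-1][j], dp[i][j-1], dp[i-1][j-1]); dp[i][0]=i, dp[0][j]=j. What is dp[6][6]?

6

   ''  a  m  h  d  c  i  m
''  0  1  2  3  4  5  6  7
 k  1  1  2  3  4  5  6  7
 f  2  2  2  3  4  5  6  7
 a  3  2  3  3  4  5  6  7
 j  4  3  3  4  4  5  6  7
 a  5  4  4  4  5  5  6  7
 g  6  5  5  5  5  6  6  7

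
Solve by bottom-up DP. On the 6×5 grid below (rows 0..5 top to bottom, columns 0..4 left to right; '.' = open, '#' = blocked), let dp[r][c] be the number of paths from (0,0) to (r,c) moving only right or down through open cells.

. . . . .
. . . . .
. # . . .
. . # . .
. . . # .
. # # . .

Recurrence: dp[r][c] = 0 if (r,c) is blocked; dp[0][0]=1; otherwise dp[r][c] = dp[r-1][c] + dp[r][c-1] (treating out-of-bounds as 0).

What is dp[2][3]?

7

r\c   0   1   2   3   4
  0   1   1   1   1   1
  1   1   2   3   4   5
  2   1   0   3   7  12
  3   1   1   0   7  19
  4   1   2   2   0  19
  5   1   0   0   0  19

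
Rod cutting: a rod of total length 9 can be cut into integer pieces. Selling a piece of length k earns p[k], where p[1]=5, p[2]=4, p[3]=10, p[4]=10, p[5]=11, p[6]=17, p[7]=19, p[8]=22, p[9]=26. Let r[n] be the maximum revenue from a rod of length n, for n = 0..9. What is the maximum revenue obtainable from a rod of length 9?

   n    0    1    2    3    4    5    6    7    8    9
r[n]    0    5   10   15   20   25   30   35   40   45

45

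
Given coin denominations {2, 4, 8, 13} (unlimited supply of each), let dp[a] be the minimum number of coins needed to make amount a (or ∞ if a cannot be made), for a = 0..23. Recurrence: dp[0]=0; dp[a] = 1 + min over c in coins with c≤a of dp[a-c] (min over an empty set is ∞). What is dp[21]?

2

 a  0  1  2  3  4  5  6  7  8  9 10 11 12 13 14 15 16 17 18 19 20 21 22 23
dp  0  -  1  -  1  -  2  -  1  -  2  -  2  1  3  2  2  2  3  3  3  2  4  3
(- denotes ∞ / unreachable)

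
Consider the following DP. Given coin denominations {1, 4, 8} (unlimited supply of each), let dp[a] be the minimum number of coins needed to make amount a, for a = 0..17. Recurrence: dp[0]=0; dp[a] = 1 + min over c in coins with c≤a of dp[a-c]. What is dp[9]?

2

 a  0  1  2  3  4  5  6  7  8  9 10 11 12 13 14 15 16 17
dp  0  1  2  3  1  2  3  4  1  2  3  4  2  3  4  5  2  3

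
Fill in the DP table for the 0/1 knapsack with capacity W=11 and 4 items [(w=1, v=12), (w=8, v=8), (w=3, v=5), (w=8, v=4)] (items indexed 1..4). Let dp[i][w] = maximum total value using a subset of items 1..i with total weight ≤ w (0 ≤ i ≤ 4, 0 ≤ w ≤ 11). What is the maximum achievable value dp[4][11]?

i\w   0   1   2   3   4   5   6   7   8   9  10  11
  0   0   0   0   0   0   0   0   0   0   0   0   0
  1   0  12  12  12  12  12  12  12  12  12  12  12
  2   0  12  12  12  12  12  12  12  12  20  20  20
  3   0  12  12  12  17  17  17  17  17  20  20  20
  4   0  12  12  12  17  17  17  17  17  20  20  20

20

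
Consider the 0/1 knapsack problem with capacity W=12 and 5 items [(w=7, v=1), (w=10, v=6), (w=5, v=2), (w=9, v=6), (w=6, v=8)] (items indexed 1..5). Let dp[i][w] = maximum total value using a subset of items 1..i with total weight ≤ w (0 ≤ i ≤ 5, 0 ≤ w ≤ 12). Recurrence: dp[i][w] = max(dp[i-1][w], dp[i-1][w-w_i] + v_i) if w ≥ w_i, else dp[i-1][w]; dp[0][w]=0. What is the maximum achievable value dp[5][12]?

10

i\w   0   1   2   3   4   5   6   7   8   9  10  11  12
  0   0   0   0   0   0   0   0   0   0   0   0   0   0
  1   0   0   0   0   0   0   0   1   1   1   1   1   1
  2   0   0   0   0   0   0   0   1   1   1   6   6   6
  3   0   0   0   0   0   2   2   2   2   2   6   6   6
  4   0   0   0   0   0   2   2   2   2   6   6   6   6
  5   0   0   0   0   0   2   8   8   8   8   8  10  10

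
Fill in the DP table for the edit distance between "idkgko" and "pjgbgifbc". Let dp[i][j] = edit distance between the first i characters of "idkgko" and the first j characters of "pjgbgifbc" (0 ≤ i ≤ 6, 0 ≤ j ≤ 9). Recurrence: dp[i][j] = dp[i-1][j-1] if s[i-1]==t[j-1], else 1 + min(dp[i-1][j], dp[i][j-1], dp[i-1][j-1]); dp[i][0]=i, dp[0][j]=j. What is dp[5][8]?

7

   ''  p  j  g  b  g  i  f  b  c
''  0  1  2  3  4  5  6  7  8  9
 i  1  1  2  3  4  5  5  6  7  8
 d  2  2  2  3  4  5  6  6  7  8
 k  3  3  3  3  4  5  6  7  7  8
 g  4  4  4  3  4  4  5  6  7  8
 k  5  5  5  4  4  5  5  6  7  8
 o  6  6  6  5  5  5  6  6  7  8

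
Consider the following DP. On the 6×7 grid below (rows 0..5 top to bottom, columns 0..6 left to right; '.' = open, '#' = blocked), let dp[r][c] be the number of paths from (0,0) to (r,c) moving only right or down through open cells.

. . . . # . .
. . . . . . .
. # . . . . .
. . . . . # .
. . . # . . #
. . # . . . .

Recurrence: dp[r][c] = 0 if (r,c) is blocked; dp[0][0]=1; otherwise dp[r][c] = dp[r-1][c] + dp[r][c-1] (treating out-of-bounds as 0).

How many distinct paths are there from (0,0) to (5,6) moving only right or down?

r\c   0   1   2   3   4   5   6
  0   1   1   1   1   0   0   0
  1   1   2   3   4   4   4   4
  2   1   0   3   7  11  15  19
  3   1   1   4  11  22   0  19
  4   1   2   6   0  22  22   0
  5   1   3   0   0  22  44  44

44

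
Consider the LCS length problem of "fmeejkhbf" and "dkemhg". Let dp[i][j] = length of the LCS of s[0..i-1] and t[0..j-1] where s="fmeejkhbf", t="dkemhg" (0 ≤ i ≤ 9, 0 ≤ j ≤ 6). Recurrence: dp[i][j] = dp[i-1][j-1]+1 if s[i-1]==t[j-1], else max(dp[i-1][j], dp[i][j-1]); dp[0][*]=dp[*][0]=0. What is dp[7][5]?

2

   ''  d  k  e  m  h  g
''  0  0  0  0  0  0  0
 f  0  0  0  0  0  0  0
 m  0  0  0  0  1  1  1
 e  0  0  0  1  1  1  1
 e  0  0  0  1  1  1  1
 j  0  0  0  1  1  1  1
 k  0  0  1  1  1  1  1
 h  0  0  1  1  1  2  2
 b  0  0  1  1  1  2  2
 f  0  0  1  1  1  2  2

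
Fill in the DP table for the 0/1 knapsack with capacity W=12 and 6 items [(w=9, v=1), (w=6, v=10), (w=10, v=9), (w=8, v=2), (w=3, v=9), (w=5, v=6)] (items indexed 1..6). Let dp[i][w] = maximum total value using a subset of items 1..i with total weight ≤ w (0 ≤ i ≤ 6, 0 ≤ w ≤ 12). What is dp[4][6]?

10

i\w   0   1   2   3   4   5   6   7   8   9  10  11  12
  0   0   0   0   0   0   0   0   0   0   0   0   0   0
  1   0   0   0   0   0   0   0   0   0   1   1   1   1
  2   0   0   0   0   0   0  10  10  10  10  10  10  10
  3   0   0   0   0   0   0  10  10  10  10  10  10  10
  4   0   0   0   0   0   0  10  10  10  10  10  10  10
  5   0   0   0   9   9   9  10  10  10  19  19  19  19
  6   0   0   0   9   9   9  10  10  15  19  19  19  19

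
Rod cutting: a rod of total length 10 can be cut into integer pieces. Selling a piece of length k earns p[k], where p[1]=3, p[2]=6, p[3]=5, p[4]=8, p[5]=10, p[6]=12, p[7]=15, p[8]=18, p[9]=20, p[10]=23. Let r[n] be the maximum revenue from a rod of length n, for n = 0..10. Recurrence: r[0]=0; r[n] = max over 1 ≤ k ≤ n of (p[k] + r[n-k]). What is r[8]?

   n    0    1    2    3    4    5    6    7    8    9   10
r[n]    0    3    6    9   12   15   18   21   24   27   30

24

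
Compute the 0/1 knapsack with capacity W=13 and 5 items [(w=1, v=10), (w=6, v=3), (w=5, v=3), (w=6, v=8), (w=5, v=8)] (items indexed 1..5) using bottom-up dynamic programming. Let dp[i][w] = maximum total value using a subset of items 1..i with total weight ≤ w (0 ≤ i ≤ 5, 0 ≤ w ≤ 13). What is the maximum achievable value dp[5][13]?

26

i\w   0   1   2   3   4   5   6   7   8   9  10  11  12  13
  0   0   0   0   0   0   0   0   0   0   0   0   0   0   0
  1   0  10  10  10  10  10  10  10  10  10  10  10  10  10
  2   0  10  10  10  10  10  10  13  13  13  13  13  13  13
  3   0  10  10  10  10  10  13  13  13  13  13  13  16  16
  4   0  10  10  10  10  10  13  18  18  18  18  18  21  21
  5   0  10  10  10  10  10  18  18  18  18  18  21  26  26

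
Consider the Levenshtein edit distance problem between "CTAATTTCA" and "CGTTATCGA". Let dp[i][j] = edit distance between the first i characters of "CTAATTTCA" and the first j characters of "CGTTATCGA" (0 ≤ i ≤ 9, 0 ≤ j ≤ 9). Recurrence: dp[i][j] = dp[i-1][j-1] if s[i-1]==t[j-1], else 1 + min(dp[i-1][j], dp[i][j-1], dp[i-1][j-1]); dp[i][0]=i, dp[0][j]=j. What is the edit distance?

   ''  C  G  T  T  A  T  C  G  A
''  0  1  2  3  4  5  6  7  8  9
 C  1  0  1  2  3  4  5  6  7  8
 T  2  1  1  1  2  3  4  5  6  7
 A  3  2  2  2  2  2  3  4  5  6
 A  4  3  3  3  3  2  3  4  5  5
 T  5  4  4  3  3  3  2  3  4  5
 T  6  5  5  4  3  4  3  3  4  5
 T  7  6  6  5  4  4  4  4  4  5
 C  8  7  7  6  5  5  5  4  5  5
 A  9  8  8  7  6  5  6  5  5  5

5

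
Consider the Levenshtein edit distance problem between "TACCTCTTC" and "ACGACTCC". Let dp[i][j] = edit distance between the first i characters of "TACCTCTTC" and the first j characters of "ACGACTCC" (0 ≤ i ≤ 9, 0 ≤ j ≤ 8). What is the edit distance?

4

   ''  A  C  G  A  C  T  C  C
''  0  1  2  3  4  5  6  7  8
 T  1  1  2  3  4  5  5  6  7
 A  2  1  2  3  3  4  5  6  7
 C  3  2  1  2  3  3  4  5  6
 C  4  3  2  2  3  3  4  4  5
 T  5  4  3  3  3  4  3  4  5
 C  6  5  4  4  4  3  4  3  4
 T  7  6  5  5  5  4  3  4  4
 T  8  7  6  6  6  5  4  4  5
 C  9  8  7  7  7  6  5  4  4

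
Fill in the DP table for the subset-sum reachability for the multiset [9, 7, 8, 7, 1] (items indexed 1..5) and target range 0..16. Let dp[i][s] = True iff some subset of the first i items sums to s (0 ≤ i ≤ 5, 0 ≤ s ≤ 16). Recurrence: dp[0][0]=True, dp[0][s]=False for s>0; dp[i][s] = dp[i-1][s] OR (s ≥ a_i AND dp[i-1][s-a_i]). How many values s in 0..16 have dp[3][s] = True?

i\s   0   1   2   3   4   5   6   7   8   9  10  11  12  13  14  15  16
  0   T   F   F   F   F   F   F   F   F   F   F   F   F   F   F   F   F
  1   T   F   F   F   F   F   F   F   F   T   F   F   F   F   F   F   F
  2   T   F   F   F   F   F   F   T   F   T   F   F   F   F   F   F   T
  3   T   F   F   F   F   F   F   T   T   T   F   F   F   F   F   T   T
  4   T   F   F   F   F   F   F   T   T   T   F   F   F   F   T   T   T
  5   T   T   F   F   F   F   F   T   T   T   T   F   F   F   T   T   T

6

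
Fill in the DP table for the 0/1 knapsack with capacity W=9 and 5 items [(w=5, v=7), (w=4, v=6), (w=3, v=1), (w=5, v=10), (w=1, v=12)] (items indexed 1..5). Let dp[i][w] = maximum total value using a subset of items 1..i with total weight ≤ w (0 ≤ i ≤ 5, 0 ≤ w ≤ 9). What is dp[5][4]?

13

i\w   0   1   2   3   4   5   6   7   8   9
  0   0   0   0   0   0   0   0   0   0   0
  1   0   0   0   0   0   7   7   7   7   7
  2   0   0   0   0   6   7   7   7   7  13
  3   0   0   0   1   6   7   7   7   8  13
  4   0   0   0   1   6  10  10  10  11  16
  5   0  12  12  12  13  18  22  22  22  23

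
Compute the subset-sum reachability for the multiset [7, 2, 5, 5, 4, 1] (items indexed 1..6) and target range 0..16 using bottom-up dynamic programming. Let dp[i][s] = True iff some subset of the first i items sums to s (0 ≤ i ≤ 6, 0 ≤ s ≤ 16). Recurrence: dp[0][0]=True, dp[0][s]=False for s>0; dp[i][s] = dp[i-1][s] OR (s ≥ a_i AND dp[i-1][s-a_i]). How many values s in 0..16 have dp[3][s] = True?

i\s   0   1   2   3   4   5   6   7   8   9  10  11  12  13  14  15  16
  0   T   F   F   F   F   F   F   F   F   F   F   F   F   F   F   F   F
  1   T   F   F   F   F   F   F   T   F   F   F   F   F   F   F   F   F
  2   T   F   T   F   F   F   F   T   F   T   F   F   F   F   F   F   F
  3   T   F   T   F   F   T   F   T   F   T   F   F   T   F   T   F   F
  4   T   F   T   F   F   T   F   T   F   T   T   F   T   F   T   F   F
  5   T   F   T   F   T   T   T   T   F   T   T   T   T   T   T   F   T
  6   T   T   T   T   T   T   T   T   T   T   T   T   T   T   T   T   T

7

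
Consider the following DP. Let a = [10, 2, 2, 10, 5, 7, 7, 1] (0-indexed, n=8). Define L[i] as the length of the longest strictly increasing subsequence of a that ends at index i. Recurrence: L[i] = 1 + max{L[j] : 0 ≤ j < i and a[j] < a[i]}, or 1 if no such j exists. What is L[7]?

   i    0    1    2    3    4    5    6    7
a[i]   10    2    2   10    5    7    7    1
L[i]    1    1    1    2    2    3    3    1

1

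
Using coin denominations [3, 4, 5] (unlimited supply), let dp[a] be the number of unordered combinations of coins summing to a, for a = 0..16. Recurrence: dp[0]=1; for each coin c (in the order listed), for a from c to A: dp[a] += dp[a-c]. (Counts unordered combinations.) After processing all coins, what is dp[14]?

3

after  coin     0     1     2     3     4     5     6     7     8     9    10    11    12    13    14    15    16
          3     1     0     0     1     0     0     1     0     0     1     0     0     1     0     0     1     0
          4     1     0     0     1     1     0     1     1     1     1     1     1     2     1     1     2     2
          5     1     0     0     1     1     1     1     1     2     2     2     2     3     3     3     4     4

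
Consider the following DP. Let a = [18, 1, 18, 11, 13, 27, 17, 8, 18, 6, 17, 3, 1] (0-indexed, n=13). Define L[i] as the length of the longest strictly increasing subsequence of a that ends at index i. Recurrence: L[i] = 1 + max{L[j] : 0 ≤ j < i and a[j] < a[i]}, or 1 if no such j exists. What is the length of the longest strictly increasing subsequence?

   i    0    1    2    3    4    5    6    7    8    9   10   11   12
a[i]   18    1   18   11   13   27   17    8   18    6   17    3    1
L[i]    1    1    2    2    3    4    4    2    5    2    4    2    1

5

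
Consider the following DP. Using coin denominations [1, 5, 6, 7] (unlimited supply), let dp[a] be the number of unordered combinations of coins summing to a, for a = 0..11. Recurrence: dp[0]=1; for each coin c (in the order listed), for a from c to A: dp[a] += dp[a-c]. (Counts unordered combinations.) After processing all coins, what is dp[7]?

after  coin     0     1     2     3     4     5     6     7     8     9    10    11
          1     1     1     1     1     1     1     1     1     1     1     1     1
          5     1     1     1     1     1     2     2     2     2     2     3     3
          6     1     1     1     1     1     2     3     3     3     3     4     5
          7     1     1     1     1     1     2     3     4     4     4     5     6

4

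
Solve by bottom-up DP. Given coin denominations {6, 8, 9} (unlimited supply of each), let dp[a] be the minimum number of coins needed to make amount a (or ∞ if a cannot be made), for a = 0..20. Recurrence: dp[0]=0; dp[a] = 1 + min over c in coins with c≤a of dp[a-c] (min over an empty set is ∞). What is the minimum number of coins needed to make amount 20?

3

 a  0  1  2  3  4  5  6  7  8  9 10 11 12 13 14 15 16 17 18 19 20
dp  0  -  -  -  -  -  1  -  1  1  -  -  2  -  2  2  2  2  2  -  3
(- denotes ∞ / unreachable)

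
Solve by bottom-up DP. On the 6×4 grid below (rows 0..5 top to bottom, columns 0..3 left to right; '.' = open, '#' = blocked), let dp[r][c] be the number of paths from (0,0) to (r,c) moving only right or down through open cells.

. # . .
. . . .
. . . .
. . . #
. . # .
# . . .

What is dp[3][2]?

6

r\c   0   1   2   3
  0   1   0   0   0
  1   1   1   1   1
  2   1   2   3   4
  3   1   3   6   0
  4   1   4   0   0
  5   0   4   4   4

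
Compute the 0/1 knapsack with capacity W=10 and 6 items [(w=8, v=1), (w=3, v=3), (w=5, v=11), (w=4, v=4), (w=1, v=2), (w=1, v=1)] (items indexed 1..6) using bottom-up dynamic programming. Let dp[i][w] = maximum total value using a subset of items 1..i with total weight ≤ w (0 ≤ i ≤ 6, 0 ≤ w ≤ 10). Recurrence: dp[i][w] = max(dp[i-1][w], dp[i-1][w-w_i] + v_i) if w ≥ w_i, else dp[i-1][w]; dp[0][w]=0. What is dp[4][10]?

i\w   0   1   2   3   4   5   6   7   8   9  10
  0   0   0   0   0   0   0   0   0   0   0   0
  1   0   0   0   0   0   0   0   0   1   1   1
  2   0   0   0   3   3   3   3   3   3   3   3
  3   0   0   0   3   3  11  11  11  14  14  14
  4   0   0   0   3   4  11  11  11  14  15  15
  5   0   2   2   3   5  11  13  13  14  16  17
  6   0   2   3   3   5  11  13  14  14  16  17

15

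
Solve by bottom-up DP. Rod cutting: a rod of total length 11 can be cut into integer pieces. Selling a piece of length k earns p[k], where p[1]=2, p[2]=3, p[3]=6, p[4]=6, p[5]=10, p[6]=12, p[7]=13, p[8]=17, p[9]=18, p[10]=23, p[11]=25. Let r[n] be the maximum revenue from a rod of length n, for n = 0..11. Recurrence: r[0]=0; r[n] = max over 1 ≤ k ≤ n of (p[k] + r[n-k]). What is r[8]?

17

   n    0    1    2    3    4    5    6    7    8    9   10   11
r[n]    0    2    4    6    8   10   12   14   17   19   23   25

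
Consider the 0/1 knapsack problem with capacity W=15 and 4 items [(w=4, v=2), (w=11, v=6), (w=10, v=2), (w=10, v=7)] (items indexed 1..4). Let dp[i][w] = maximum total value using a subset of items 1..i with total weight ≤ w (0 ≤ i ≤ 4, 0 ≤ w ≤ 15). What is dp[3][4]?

i\w   0   1   2   3   4   5   6   7   8   9  10  11  12  13  14  15
  0   0   0   0   0   0   0   0   0   0   0   0   0   0   0   0   0
  1   0   0   0   0   2   2   2   2   2   2   2   2   2   2   2   2
  2   0   0   0   0   2   2   2   2   2   2   2   6   6   6   6   8
  3   0   0   0   0   2   2   2   2   2   2   2   6   6   6   6   8
  4   0   0   0   0   2   2   2   2   2   2   7   7   7   7   9   9

2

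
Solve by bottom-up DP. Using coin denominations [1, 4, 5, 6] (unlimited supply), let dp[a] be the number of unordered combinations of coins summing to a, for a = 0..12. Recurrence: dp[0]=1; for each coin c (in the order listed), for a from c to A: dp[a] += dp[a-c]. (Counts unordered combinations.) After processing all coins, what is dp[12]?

after  coin     0     1     2     3     4     5     6     7     8     9    10    11    12
          1     1     1     1     1     1     1     1     1     1     1     1     1     1
          4     1     1     1     1     2     2     2     2     3     3     3     3     4
          5     1     1     1     1     2     3     3     3     4     5     6     6     7
          6     1     1     1     1     2     3     4     4     5     6     8     9    11

11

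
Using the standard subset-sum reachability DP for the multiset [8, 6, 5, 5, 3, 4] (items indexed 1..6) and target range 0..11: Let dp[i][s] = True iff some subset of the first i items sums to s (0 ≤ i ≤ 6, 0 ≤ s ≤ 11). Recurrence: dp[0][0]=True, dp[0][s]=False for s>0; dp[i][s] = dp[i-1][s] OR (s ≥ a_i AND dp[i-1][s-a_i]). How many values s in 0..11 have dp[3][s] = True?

i\s   0   1   2   3   4   5   6   7   8   9  10  11
  0   T   F   F   F   F   F   F   F   F   F   F   F
  1   T   F   F   F   F   F   F   F   T   F   F   F
  2   T   F   F   F   F   F   T   F   T   F   F   F
  3   T   F   F   F   F   T   T   F   T   F   F   T
  4   T   F   F   F   F   T   T   F   T   F   T   T
  5   T   F   F   T   F   T   T   F   T   T   T   T
  6   T   F   F   T   T   T   T   T   T   T   T   T

5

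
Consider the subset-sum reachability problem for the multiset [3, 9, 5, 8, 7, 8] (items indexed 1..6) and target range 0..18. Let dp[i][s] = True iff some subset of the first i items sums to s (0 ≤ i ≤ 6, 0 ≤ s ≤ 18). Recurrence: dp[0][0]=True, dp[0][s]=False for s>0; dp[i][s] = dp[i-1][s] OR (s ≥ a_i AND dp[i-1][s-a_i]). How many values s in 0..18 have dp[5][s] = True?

i\s   0   1   2   3   4   5   6   7   8   9  10  11  12  13  14  15  16  17  18
  0   T   F   F   F   F   F   F   F   F   F   F   F   F   F   F   F   F   F   F
  1   T   F   F   T   F   F   F   F   F   F   F   F   F   F   F   F   F   F   F
  2   T   F   F   T   F   F   F   F   F   T   F   F   T   F   F   F   F   F   F
  3   T   F   F   T   F   T   F   F   T   T   F   F   T   F   T   F   F   T   F
  4   T   F   F   T   F   T   F   F   T   T   F   T   T   T   T   F   T   T   F
  5   T   F   F   T   F   T   F   T   T   T   T   T   T   T   T   T   T   T   T
  6   T   F   F   T   F   T   F   T   T   T   T   T   T   T   T   T   T   T   T

15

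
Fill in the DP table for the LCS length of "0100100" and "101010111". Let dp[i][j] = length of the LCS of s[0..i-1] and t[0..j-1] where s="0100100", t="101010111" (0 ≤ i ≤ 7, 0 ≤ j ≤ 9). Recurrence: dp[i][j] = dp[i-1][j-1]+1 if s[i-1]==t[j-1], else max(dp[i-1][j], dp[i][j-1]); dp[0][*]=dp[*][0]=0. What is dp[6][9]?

5

   ''  1  0  1  0  1  0  1  1  1
''  0  0  0  0  0  0  0  0  0  0
 0  0  0  1  1  1  1  1  1  1  1
 1  0  1  1  2  2  2  2  2  2  2
 0  0  1  2  2  3  3  3  3  3  3
 0  0  1  2  2  3  3  4  4  4  4
 1  0  1  2  3  3  4  4  5  5  5
 0  0  1  2  3  4  4  5  5  5  5
 0  0  1  2  3  4  4  5  5  5  5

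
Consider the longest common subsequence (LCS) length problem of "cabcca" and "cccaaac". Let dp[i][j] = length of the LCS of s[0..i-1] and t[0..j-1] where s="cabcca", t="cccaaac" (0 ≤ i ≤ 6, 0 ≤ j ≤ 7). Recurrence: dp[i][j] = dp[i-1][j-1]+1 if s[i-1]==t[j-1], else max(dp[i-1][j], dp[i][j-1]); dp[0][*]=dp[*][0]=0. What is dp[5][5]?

   ''  c  c  c  a  a  a  c
''  0  0  0  0  0  0  0  0
 c  0  1  1  1  1  1  1  1
 a  0  1  1  1  2  2  2  2
 b  0  1  1  1  2  2  2  2
 c  0  1  2  2  2  2  2  3
 c  0  1  2  3  3  3  3  3
 a  0  1  2  3  4  4  4  4

3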